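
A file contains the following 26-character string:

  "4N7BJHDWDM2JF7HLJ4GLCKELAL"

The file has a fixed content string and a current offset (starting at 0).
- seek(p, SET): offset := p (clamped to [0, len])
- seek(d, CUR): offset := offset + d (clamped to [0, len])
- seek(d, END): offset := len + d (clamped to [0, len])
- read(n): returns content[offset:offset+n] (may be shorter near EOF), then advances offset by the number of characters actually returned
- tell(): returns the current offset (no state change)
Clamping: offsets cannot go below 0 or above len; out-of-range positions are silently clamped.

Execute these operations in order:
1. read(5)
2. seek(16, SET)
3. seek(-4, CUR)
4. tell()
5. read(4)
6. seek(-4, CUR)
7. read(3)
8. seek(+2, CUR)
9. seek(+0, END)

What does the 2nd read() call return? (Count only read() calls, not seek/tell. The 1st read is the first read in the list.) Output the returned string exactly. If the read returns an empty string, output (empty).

After 1 (read(5)): returned '4N7BJ', offset=5
After 2 (seek(16, SET)): offset=16
After 3 (seek(-4, CUR)): offset=12
After 4 (tell()): offset=12
After 5 (read(4)): returned 'F7HL', offset=16
After 6 (seek(-4, CUR)): offset=12
After 7 (read(3)): returned 'F7H', offset=15
After 8 (seek(+2, CUR)): offset=17
After 9 (seek(+0, END)): offset=26

Answer: F7HL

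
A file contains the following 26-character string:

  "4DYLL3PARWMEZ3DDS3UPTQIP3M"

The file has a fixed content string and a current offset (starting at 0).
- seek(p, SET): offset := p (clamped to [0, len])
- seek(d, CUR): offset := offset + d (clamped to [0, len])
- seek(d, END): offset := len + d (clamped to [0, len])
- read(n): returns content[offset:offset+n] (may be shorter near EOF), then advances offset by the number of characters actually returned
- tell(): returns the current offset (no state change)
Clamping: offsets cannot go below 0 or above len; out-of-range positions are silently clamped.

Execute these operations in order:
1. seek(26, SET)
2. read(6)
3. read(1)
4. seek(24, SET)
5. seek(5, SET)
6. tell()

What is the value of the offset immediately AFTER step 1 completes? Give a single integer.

After 1 (seek(26, SET)): offset=26

Answer: 26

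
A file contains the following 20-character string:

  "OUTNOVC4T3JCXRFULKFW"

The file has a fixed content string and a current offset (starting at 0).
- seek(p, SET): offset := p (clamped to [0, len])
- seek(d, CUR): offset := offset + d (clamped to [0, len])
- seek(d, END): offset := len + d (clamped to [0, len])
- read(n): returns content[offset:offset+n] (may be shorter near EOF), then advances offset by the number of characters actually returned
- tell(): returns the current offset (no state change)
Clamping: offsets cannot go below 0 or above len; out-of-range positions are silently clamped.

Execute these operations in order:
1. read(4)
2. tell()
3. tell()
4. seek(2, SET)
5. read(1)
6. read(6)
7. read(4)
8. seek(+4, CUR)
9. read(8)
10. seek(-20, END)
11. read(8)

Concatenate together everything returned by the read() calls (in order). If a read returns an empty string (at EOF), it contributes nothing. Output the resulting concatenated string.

Answer: OUTNTNOVC4T3JCXKFWOUTNOVC4

Derivation:
After 1 (read(4)): returned 'OUTN', offset=4
After 2 (tell()): offset=4
After 3 (tell()): offset=4
After 4 (seek(2, SET)): offset=2
After 5 (read(1)): returned 'T', offset=3
After 6 (read(6)): returned 'NOVC4T', offset=9
After 7 (read(4)): returned '3JCX', offset=13
After 8 (seek(+4, CUR)): offset=17
After 9 (read(8)): returned 'KFW', offset=20
After 10 (seek(-20, END)): offset=0
After 11 (read(8)): returned 'OUTNOVC4', offset=8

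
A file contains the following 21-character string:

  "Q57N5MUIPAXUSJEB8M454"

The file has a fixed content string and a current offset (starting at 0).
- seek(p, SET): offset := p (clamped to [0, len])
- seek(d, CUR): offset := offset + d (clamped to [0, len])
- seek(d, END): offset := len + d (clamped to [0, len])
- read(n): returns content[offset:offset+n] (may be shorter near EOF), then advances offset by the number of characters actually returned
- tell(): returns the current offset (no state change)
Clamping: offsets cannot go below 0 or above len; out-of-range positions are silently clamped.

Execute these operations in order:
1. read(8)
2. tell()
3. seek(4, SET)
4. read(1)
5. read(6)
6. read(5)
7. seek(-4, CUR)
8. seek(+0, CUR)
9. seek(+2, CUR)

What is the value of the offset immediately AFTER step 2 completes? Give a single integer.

Answer: 8

Derivation:
After 1 (read(8)): returned 'Q57N5MUI', offset=8
After 2 (tell()): offset=8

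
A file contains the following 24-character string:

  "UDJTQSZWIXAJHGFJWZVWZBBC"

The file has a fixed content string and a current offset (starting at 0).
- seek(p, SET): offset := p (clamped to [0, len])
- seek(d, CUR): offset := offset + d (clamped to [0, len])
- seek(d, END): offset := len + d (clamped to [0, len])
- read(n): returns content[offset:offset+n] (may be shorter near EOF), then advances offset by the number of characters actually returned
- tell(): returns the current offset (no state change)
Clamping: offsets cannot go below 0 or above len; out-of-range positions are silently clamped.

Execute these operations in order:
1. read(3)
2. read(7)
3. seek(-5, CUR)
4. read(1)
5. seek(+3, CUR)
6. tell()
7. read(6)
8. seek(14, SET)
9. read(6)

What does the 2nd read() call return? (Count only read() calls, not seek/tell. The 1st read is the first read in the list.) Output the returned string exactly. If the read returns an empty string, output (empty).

Answer: TQSZWIX

Derivation:
After 1 (read(3)): returned 'UDJ', offset=3
After 2 (read(7)): returned 'TQSZWIX', offset=10
After 3 (seek(-5, CUR)): offset=5
After 4 (read(1)): returned 'S', offset=6
After 5 (seek(+3, CUR)): offset=9
After 6 (tell()): offset=9
After 7 (read(6)): returned 'XAJHGF', offset=15
After 8 (seek(14, SET)): offset=14
After 9 (read(6)): returned 'FJWZVW', offset=20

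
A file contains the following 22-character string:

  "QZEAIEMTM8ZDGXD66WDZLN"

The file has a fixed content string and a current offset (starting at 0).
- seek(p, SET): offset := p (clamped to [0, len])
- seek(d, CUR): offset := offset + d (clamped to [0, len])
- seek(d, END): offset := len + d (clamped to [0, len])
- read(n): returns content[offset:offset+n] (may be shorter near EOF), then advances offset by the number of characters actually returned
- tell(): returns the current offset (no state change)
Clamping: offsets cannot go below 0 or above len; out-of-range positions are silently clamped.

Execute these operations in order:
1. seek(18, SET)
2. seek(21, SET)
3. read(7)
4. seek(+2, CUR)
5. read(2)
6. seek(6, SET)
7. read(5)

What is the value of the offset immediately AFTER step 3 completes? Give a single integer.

After 1 (seek(18, SET)): offset=18
After 2 (seek(21, SET)): offset=21
After 3 (read(7)): returned 'N', offset=22

Answer: 22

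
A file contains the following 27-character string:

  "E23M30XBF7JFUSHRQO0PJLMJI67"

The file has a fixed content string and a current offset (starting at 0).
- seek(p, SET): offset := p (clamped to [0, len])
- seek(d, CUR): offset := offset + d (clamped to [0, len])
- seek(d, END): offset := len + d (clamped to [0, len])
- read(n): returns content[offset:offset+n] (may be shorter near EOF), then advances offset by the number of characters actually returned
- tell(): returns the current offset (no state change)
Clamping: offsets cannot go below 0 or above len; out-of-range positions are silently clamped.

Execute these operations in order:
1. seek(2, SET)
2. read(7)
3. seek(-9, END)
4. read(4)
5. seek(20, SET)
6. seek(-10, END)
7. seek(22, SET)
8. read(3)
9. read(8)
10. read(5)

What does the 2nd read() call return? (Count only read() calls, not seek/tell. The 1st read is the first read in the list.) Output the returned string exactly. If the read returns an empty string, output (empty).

After 1 (seek(2, SET)): offset=2
After 2 (read(7)): returned '3M30XBF', offset=9
After 3 (seek(-9, END)): offset=18
After 4 (read(4)): returned '0PJL', offset=22
After 5 (seek(20, SET)): offset=20
After 6 (seek(-10, END)): offset=17
After 7 (seek(22, SET)): offset=22
After 8 (read(3)): returned 'MJI', offset=25
After 9 (read(8)): returned '67', offset=27
After 10 (read(5)): returned '', offset=27

Answer: 0PJL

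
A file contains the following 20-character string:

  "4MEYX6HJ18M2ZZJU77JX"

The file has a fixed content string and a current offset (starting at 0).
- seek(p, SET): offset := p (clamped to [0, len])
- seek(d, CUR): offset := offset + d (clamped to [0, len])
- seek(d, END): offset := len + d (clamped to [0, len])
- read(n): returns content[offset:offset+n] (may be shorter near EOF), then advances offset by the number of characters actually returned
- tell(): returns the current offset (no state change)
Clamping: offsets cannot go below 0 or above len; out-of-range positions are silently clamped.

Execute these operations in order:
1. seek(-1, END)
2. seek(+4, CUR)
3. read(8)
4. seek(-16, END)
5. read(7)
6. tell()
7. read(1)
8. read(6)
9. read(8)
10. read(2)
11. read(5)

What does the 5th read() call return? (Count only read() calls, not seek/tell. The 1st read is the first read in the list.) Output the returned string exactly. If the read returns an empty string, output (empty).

After 1 (seek(-1, END)): offset=19
After 2 (seek(+4, CUR)): offset=20
After 3 (read(8)): returned '', offset=20
After 4 (seek(-16, END)): offset=4
After 5 (read(7)): returned 'X6HJ18M', offset=11
After 6 (tell()): offset=11
After 7 (read(1)): returned '2', offset=12
After 8 (read(6)): returned 'ZZJU77', offset=18
After 9 (read(8)): returned 'JX', offset=20
After 10 (read(2)): returned '', offset=20
After 11 (read(5)): returned '', offset=20

Answer: JX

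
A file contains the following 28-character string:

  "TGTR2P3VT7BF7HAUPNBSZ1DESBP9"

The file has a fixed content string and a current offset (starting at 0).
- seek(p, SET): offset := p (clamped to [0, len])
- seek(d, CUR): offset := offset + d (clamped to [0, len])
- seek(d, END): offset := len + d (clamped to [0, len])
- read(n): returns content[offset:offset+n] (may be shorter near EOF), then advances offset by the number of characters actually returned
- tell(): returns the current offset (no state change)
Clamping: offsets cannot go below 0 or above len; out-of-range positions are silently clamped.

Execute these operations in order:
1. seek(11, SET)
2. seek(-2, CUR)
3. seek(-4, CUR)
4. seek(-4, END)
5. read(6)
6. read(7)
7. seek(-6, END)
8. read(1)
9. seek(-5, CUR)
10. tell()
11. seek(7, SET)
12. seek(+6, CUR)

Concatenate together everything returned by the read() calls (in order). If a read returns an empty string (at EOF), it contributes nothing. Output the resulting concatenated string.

After 1 (seek(11, SET)): offset=11
After 2 (seek(-2, CUR)): offset=9
After 3 (seek(-4, CUR)): offset=5
After 4 (seek(-4, END)): offset=24
After 5 (read(6)): returned 'SBP9', offset=28
After 6 (read(7)): returned '', offset=28
After 7 (seek(-6, END)): offset=22
After 8 (read(1)): returned 'D', offset=23
After 9 (seek(-5, CUR)): offset=18
After 10 (tell()): offset=18
After 11 (seek(7, SET)): offset=7
After 12 (seek(+6, CUR)): offset=13

Answer: SBP9D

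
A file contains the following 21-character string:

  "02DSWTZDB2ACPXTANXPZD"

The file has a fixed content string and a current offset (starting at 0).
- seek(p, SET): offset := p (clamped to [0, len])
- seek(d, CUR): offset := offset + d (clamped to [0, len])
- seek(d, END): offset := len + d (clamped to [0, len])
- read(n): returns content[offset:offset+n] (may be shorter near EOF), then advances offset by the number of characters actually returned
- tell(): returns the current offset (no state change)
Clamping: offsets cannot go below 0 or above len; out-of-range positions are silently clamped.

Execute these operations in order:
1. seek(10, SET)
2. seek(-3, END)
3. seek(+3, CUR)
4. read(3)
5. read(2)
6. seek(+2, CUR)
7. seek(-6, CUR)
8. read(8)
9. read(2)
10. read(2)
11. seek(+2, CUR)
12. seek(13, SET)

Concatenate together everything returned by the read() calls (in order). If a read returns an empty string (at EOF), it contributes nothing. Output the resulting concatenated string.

After 1 (seek(10, SET)): offset=10
After 2 (seek(-3, END)): offset=18
After 3 (seek(+3, CUR)): offset=21
After 4 (read(3)): returned '', offset=21
After 5 (read(2)): returned '', offset=21
After 6 (seek(+2, CUR)): offset=21
After 7 (seek(-6, CUR)): offset=15
After 8 (read(8)): returned 'ANXPZD', offset=21
After 9 (read(2)): returned '', offset=21
After 10 (read(2)): returned '', offset=21
After 11 (seek(+2, CUR)): offset=21
After 12 (seek(13, SET)): offset=13

Answer: ANXPZD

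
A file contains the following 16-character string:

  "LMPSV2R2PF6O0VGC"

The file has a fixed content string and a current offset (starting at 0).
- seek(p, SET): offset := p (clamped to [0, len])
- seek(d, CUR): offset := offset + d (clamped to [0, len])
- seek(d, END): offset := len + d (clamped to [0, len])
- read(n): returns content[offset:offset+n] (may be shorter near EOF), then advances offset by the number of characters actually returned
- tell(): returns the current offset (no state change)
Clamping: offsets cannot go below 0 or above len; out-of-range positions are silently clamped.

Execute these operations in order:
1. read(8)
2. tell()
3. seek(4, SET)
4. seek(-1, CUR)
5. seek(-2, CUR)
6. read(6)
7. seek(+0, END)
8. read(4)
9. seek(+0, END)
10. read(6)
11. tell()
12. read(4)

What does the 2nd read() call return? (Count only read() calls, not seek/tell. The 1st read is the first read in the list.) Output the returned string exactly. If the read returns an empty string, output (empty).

After 1 (read(8)): returned 'LMPSV2R2', offset=8
After 2 (tell()): offset=8
After 3 (seek(4, SET)): offset=4
After 4 (seek(-1, CUR)): offset=3
After 5 (seek(-2, CUR)): offset=1
After 6 (read(6)): returned 'MPSV2R', offset=7
After 7 (seek(+0, END)): offset=16
After 8 (read(4)): returned '', offset=16
After 9 (seek(+0, END)): offset=16
After 10 (read(6)): returned '', offset=16
After 11 (tell()): offset=16
After 12 (read(4)): returned '', offset=16

Answer: MPSV2R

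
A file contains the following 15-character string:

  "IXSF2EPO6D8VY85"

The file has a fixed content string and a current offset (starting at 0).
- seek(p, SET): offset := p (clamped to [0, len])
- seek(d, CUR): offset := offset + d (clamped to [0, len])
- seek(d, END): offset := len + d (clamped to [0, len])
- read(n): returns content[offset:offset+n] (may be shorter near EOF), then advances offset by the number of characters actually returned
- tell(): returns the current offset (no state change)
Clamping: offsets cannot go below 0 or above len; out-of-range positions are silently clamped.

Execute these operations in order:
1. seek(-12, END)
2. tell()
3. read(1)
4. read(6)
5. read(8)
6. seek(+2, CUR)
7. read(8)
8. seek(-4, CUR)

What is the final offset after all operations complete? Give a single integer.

After 1 (seek(-12, END)): offset=3
After 2 (tell()): offset=3
After 3 (read(1)): returned 'F', offset=4
After 4 (read(6)): returned '2EPO6D', offset=10
After 5 (read(8)): returned '8VY85', offset=15
After 6 (seek(+2, CUR)): offset=15
After 7 (read(8)): returned '', offset=15
After 8 (seek(-4, CUR)): offset=11

Answer: 11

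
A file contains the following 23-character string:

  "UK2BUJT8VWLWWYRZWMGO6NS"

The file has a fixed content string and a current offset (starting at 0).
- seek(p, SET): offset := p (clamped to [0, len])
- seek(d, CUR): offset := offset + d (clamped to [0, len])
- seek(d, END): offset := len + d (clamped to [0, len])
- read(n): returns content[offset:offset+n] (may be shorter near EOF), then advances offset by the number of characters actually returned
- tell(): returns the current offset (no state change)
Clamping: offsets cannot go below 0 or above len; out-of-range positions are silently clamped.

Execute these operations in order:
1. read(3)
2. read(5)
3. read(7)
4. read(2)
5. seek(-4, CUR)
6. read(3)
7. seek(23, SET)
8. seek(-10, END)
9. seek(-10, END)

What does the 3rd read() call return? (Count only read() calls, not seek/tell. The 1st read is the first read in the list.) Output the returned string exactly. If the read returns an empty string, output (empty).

After 1 (read(3)): returned 'UK2', offset=3
After 2 (read(5)): returned 'BUJT8', offset=8
After 3 (read(7)): returned 'VWLWWYR', offset=15
After 4 (read(2)): returned 'ZW', offset=17
After 5 (seek(-4, CUR)): offset=13
After 6 (read(3)): returned 'YRZ', offset=16
After 7 (seek(23, SET)): offset=23
After 8 (seek(-10, END)): offset=13
After 9 (seek(-10, END)): offset=13

Answer: VWLWWYR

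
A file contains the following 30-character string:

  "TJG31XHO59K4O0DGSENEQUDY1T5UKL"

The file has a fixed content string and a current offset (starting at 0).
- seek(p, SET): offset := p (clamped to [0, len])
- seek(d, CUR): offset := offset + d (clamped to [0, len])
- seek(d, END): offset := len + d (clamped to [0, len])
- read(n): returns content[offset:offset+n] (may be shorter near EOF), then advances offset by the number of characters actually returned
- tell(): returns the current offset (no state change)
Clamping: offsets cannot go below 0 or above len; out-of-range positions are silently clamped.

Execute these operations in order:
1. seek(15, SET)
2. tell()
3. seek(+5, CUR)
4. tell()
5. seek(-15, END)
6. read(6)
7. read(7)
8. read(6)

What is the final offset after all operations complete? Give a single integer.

After 1 (seek(15, SET)): offset=15
After 2 (tell()): offset=15
After 3 (seek(+5, CUR)): offset=20
After 4 (tell()): offset=20
After 5 (seek(-15, END)): offset=15
After 6 (read(6)): returned 'GSENEQ', offset=21
After 7 (read(7)): returned 'UDY1T5U', offset=28
After 8 (read(6)): returned 'KL', offset=30

Answer: 30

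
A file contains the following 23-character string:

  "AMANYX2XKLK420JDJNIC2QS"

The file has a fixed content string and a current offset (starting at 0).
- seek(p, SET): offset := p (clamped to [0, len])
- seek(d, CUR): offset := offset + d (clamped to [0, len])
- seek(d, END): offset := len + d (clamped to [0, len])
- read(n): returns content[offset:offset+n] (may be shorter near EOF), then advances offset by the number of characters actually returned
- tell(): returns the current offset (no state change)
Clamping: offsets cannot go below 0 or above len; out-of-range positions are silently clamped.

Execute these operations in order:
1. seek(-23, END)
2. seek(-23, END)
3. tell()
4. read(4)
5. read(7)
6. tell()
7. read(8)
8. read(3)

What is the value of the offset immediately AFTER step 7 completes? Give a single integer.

After 1 (seek(-23, END)): offset=0
After 2 (seek(-23, END)): offset=0
After 3 (tell()): offset=0
After 4 (read(4)): returned 'AMAN', offset=4
After 5 (read(7)): returned 'YX2XKLK', offset=11
After 6 (tell()): offset=11
After 7 (read(8)): returned '420JDJNI', offset=19

Answer: 19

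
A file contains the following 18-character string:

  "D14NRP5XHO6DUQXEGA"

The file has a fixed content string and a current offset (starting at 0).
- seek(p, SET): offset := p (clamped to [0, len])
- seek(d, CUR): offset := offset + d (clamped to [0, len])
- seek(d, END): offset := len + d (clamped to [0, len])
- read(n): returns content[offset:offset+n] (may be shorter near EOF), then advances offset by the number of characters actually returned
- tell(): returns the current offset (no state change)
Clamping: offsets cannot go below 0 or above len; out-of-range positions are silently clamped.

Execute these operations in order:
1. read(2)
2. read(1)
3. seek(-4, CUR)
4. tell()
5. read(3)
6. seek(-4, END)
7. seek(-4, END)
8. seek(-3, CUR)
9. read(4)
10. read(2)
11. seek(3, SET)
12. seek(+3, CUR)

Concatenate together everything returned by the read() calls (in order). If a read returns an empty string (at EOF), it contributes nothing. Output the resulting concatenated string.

Answer: D14D14DUQXEG

Derivation:
After 1 (read(2)): returned 'D1', offset=2
After 2 (read(1)): returned '4', offset=3
After 3 (seek(-4, CUR)): offset=0
After 4 (tell()): offset=0
After 5 (read(3)): returned 'D14', offset=3
After 6 (seek(-4, END)): offset=14
After 7 (seek(-4, END)): offset=14
After 8 (seek(-3, CUR)): offset=11
After 9 (read(4)): returned 'DUQX', offset=15
After 10 (read(2)): returned 'EG', offset=17
After 11 (seek(3, SET)): offset=3
After 12 (seek(+3, CUR)): offset=6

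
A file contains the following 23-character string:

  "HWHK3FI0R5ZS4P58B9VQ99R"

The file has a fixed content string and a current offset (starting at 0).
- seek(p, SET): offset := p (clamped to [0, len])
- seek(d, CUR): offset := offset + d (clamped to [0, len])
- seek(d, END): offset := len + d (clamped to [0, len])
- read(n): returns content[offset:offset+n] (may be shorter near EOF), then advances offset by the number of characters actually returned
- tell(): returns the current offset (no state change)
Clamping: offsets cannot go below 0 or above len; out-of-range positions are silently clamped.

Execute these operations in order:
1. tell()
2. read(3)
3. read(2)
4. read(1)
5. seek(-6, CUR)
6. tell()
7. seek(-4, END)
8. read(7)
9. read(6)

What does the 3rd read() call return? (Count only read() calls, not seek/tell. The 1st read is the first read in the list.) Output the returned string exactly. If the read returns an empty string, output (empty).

After 1 (tell()): offset=0
After 2 (read(3)): returned 'HWH', offset=3
After 3 (read(2)): returned 'K3', offset=5
After 4 (read(1)): returned 'F', offset=6
After 5 (seek(-6, CUR)): offset=0
After 6 (tell()): offset=0
After 7 (seek(-4, END)): offset=19
After 8 (read(7)): returned 'Q99R', offset=23
After 9 (read(6)): returned '', offset=23

Answer: F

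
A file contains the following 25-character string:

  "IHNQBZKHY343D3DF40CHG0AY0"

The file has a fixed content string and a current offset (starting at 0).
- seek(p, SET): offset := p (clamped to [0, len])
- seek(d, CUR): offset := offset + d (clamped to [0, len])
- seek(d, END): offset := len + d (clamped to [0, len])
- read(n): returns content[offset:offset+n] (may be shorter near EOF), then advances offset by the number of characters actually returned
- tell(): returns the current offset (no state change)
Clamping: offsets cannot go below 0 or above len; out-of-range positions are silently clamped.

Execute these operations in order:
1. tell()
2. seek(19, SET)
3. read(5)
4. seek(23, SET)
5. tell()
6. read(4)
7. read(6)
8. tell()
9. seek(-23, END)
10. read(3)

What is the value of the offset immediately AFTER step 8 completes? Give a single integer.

Answer: 25

Derivation:
After 1 (tell()): offset=0
After 2 (seek(19, SET)): offset=19
After 3 (read(5)): returned 'HG0AY', offset=24
After 4 (seek(23, SET)): offset=23
After 5 (tell()): offset=23
After 6 (read(4)): returned 'Y0', offset=25
After 7 (read(6)): returned '', offset=25
After 8 (tell()): offset=25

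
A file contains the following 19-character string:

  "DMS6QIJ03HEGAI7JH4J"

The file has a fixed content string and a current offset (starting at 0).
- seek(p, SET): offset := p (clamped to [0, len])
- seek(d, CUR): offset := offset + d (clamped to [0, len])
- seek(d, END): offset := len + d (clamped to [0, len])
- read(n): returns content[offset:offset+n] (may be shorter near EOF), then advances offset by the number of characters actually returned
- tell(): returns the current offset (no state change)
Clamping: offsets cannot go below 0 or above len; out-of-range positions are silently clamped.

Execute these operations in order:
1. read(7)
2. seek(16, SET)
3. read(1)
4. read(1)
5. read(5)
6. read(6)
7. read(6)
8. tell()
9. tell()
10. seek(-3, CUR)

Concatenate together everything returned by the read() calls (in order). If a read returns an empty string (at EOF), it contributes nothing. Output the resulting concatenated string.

Answer: DMS6QIJH4J

Derivation:
After 1 (read(7)): returned 'DMS6QIJ', offset=7
After 2 (seek(16, SET)): offset=16
After 3 (read(1)): returned 'H', offset=17
After 4 (read(1)): returned '4', offset=18
After 5 (read(5)): returned 'J', offset=19
After 6 (read(6)): returned '', offset=19
After 7 (read(6)): returned '', offset=19
After 8 (tell()): offset=19
After 9 (tell()): offset=19
After 10 (seek(-3, CUR)): offset=16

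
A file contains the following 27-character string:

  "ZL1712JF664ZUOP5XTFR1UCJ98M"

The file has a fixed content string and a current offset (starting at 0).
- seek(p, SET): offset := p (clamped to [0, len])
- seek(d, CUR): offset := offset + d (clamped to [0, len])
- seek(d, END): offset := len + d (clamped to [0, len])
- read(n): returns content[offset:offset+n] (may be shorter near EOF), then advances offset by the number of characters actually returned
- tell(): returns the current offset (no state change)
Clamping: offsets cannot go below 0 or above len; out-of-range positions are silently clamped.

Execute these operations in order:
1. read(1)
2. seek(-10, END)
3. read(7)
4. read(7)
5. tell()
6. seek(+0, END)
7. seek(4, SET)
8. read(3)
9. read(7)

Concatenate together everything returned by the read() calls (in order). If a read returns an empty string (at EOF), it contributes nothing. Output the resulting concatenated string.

After 1 (read(1)): returned 'Z', offset=1
After 2 (seek(-10, END)): offset=17
After 3 (read(7)): returned 'TFR1UCJ', offset=24
After 4 (read(7)): returned '98M', offset=27
After 5 (tell()): offset=27
After 6 (seek(+0, END)): offset=27
After 7 (seek(4, SET)): offset=4
After 8 (read(3)): returned '12J', offset=7
After 9 (read(7)): returned 'F664ZUO', offset=14

Answer: ZTFR1UCJ98M12JF664ZUO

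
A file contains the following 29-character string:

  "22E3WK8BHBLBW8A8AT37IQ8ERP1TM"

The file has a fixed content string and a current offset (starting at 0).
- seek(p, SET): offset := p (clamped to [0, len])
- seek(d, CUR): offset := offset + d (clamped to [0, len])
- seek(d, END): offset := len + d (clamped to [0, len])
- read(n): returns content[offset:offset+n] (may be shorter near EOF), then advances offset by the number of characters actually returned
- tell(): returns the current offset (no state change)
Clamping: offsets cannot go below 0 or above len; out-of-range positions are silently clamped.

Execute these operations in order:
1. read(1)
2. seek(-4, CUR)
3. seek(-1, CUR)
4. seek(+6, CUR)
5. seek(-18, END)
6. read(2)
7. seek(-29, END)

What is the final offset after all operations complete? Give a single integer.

Answer: 0

Derivation:
After 1 (read(1)): returned '2', offset=1
After 2 (seek(-4, CUR)): offset=0
After 3 (seek(-1, CUR)): offset=0
After 4 (seek(+6, CUR)): offset=6
After 5 (seek(-18, END)): offset=11
After 6 (read(2)): returned 'BW', offset=13
After 7 (seek(-29, END)): offset=0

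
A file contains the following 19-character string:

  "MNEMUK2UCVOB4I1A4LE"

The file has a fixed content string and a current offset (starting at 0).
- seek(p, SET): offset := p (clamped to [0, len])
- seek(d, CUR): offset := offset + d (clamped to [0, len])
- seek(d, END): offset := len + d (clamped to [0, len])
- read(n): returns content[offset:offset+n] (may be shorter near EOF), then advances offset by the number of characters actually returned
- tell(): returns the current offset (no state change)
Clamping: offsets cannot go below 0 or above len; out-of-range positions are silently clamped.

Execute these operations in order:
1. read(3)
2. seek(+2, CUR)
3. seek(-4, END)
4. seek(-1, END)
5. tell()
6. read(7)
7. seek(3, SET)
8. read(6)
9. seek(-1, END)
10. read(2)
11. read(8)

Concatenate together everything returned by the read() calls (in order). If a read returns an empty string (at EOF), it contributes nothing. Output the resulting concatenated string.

After 1 (read(3)): returned 'MNE', offset=3
After 2 (seek(+2, CUR)): offset=5
After 3 (seek(-4, END)): offset=15
After 4 (seek(-1, END)): offset=18
After 5 (tell()): offset=18
After 6 (read(7)): returned 'E', offset=19
After 7 (seek(3, SET)): offset=3
After 8 (read(6)): returned 'MUK2UC', offset=9
After 9 (seek(-1, END)): offset=18
After 10 (read(2)): returned 'E', offset=19
After 11 (read(8)): returned '', offset=19

Answer: MNEEMUK2UCE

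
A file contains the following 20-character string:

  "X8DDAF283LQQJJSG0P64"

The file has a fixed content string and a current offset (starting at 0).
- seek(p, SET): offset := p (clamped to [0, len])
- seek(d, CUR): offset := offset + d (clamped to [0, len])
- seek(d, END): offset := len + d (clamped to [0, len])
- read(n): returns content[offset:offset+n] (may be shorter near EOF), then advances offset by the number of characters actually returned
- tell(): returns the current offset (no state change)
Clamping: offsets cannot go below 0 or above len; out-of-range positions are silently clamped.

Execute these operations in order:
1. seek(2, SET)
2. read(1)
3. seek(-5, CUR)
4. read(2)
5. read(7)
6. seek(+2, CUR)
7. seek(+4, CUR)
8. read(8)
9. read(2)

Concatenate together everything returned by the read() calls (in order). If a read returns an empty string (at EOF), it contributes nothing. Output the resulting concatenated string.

Answer: DX8DDAF283G0P64

Derivation:
After 1 (seek(2, SET)): offset=2
After 2 (read(1)): returned 'D', offset=3
After 3 (seek(-5, CUR)): offset=0
After 4 (read(2)): returned 'X8', offset=2
After 5 (read(7)): returned 'DDAF283', offset=9
After 6 (seek(+2, CUR)): offset=11
After 7 (seek(+4, CUR)): offset=15
After 8 (read(8)): returned 'G0P64', offset=20
After 9 (read(2)): returned '', offset=20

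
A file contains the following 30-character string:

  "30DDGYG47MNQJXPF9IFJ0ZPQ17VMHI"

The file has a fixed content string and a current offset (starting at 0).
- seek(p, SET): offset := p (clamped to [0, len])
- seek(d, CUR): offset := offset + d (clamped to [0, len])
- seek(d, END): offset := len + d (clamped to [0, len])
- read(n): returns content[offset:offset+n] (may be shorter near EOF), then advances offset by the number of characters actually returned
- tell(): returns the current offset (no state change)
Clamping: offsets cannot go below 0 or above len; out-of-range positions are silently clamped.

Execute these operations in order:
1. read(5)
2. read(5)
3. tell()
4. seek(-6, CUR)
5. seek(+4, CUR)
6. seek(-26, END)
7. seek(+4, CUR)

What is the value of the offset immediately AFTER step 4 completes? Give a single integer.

Answer: 4

Derivation:
After 1 (read(5)): returned '30DDG', offset=5
After 2 (read(5)): returned 'YG47M', offset=10
After 3 (tell()): offset=10
After 4 (seek(-6, CUR)): offset=4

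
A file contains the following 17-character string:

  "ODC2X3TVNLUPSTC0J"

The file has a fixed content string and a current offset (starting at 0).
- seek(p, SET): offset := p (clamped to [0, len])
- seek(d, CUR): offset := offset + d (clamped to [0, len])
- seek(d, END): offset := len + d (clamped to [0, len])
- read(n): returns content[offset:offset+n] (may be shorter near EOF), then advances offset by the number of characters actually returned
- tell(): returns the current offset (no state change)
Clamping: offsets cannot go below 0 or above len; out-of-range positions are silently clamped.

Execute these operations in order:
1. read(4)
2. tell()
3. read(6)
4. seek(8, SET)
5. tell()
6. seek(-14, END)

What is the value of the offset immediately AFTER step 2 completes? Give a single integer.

After 1 (read(4)): returned 'ODC2', offset=4
After 2 (tell()): offset=4

Answer: 4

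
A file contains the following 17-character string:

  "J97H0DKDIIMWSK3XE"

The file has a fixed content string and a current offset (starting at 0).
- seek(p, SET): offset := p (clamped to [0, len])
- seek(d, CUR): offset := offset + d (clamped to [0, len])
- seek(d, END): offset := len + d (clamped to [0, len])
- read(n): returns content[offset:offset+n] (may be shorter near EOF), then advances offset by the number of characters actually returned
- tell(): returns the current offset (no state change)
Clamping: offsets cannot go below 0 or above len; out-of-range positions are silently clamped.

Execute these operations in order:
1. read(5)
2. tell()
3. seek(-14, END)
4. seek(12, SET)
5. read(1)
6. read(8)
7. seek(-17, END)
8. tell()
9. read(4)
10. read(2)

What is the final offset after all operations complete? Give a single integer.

After 1 (read(5)): returned 'J97H0', offset=5
After 2 (tell()): offset=5
After 3 (seek(-14, END)): offset=3
After 4 (seek(12, SET)): offset=12
After 5 (read(1)): returned 'S', offset=13
After 6 (read(8)): returned 'K3XE', offset=17
After 7 (seek(-17, END)): offset=0
After 8 (tell()): offset=0
After 9 (read(4)): returned 'J97H', offset=4
After 10 (read(2)): returned '0D', offset=6

Answer: 6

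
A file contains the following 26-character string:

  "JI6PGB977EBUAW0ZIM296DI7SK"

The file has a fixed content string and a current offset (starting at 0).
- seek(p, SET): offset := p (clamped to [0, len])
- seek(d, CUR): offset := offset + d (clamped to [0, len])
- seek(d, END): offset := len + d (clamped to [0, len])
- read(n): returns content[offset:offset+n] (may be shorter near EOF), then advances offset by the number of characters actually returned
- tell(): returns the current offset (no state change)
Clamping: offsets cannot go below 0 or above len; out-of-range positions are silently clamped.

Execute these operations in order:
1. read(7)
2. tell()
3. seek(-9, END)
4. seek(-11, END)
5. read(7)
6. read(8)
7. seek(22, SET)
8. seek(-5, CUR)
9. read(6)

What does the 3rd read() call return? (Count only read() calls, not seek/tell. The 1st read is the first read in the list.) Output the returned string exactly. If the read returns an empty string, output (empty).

Answer: I7SK

Derivation:
After 1 (read(7)): returned 'JI6PGB9', offset=7
After 2 (tell()): offset=7
After 3 (seek(-9, END)): offset=17
After 4 (seek(-11, END)): offset=15
After 5 (read(7)): returned 'ZIM296D', offset=22
After 6 (read(8)): returned 'I7SK', offset=26
After 7 (seek(22, SET)): offset=22
After 8 (seek(-5, CUR)): offset=17
After 9 (read(6)): returned 'M296DI', offset=23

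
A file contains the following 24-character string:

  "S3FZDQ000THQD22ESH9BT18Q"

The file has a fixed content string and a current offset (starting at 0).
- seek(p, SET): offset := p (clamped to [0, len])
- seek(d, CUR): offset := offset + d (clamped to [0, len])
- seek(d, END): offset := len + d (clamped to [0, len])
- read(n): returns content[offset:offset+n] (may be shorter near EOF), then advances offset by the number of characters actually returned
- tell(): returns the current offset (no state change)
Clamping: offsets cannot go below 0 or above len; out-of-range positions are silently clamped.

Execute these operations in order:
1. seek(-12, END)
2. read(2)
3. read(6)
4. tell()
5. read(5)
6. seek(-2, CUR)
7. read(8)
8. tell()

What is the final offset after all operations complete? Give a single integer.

After 1 (seek(-12, END)): offset=12
After 2 (read(2)): returned 'D2', offset=14
After 3 (read(6)): returned '2ESH9B', offset=20
After 4 (tell()): offset=20
After 5 (read(5)): returned 'T18Q', offset=24
After 6 (seek(-2, CUR)): offset=22
After 7 (read(8)): returned '8Q', offset=24
After 8 (tell()): offset=24

Answer: 24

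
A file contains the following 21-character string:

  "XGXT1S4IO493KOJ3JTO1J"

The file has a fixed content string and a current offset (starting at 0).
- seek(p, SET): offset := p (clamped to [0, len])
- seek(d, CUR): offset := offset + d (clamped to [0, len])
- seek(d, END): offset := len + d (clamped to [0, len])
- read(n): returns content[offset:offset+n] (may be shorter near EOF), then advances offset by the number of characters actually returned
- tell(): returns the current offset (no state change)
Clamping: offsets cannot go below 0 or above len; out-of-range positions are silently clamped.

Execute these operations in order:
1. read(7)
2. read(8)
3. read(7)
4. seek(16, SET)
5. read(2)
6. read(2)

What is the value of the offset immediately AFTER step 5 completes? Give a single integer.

Answer: 18

Derivation:
After 1 (read(7)): returned 'XGXT1S4', offset=7
After 2 (read(8)): returned 'IO493KOJ', offset=15
After 3 (read(7)): returned '3JTO1J', offset=21
After 4 (seek(16, SET)): offset=16
After 5 (read(2)): returned 'JT', offset=18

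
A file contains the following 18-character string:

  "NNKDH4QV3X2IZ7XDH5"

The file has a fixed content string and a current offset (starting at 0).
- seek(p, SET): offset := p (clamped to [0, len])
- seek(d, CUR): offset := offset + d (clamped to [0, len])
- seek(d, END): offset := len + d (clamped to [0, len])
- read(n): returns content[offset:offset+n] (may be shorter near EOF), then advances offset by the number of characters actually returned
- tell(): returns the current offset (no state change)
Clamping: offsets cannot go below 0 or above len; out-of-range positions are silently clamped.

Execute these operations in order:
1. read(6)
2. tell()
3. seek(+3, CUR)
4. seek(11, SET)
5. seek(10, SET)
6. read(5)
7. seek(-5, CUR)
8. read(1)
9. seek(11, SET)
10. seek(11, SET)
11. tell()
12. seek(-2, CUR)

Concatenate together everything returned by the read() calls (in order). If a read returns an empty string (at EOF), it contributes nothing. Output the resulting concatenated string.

After 1 (read(6)): returned 'NNKDH4', offset=6
After 2 (tell()): offset=6
After 3 (seek(+3, CUR)): offset=9
After 4 (seek(11, SET)): offset=11
After 5 (seek(10, SET)): offset=10
After 6 (read(5)): returned '2IZ7X', offset=15
After 7 (seek(-5, CUR)): offset=10
After 8 (read(1)): returned '2', offset=11
After 9 (seek(11, SET)): offset=11
After 10 (seek(11, SET)): offset=11
After 11 (tell()): offset=11
After 12 (seek(-2, CUR)): offset=9

Answer: NNKDH42IZ7X2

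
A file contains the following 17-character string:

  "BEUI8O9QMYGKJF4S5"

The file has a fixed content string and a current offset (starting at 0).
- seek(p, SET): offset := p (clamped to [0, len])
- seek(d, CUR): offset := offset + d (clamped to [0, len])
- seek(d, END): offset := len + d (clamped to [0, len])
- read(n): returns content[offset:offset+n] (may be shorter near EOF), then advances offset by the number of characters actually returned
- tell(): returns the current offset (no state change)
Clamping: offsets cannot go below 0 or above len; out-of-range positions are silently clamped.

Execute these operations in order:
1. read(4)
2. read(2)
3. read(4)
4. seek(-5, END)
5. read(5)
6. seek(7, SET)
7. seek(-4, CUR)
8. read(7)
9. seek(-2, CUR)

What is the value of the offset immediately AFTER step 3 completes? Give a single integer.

After 1 (read(4)): returned 'BEUI', offset=4
After 2 (read(2)): returned '8O', offset=6
After 3 (read(4)): returned '9QMY', offset=10

Answer: 10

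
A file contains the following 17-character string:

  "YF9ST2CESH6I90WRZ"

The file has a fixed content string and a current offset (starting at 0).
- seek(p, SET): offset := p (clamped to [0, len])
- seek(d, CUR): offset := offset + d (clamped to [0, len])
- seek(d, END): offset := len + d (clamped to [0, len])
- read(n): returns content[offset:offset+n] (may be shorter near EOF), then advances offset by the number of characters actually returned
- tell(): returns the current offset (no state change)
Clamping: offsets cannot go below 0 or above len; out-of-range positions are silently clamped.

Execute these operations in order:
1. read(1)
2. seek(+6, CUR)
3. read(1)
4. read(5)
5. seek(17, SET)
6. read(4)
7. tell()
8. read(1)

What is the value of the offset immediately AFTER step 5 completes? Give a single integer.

After 1 (read(1)): returned 'Y', offset=1
After 2 (seek(+6, CUR)): offset=7
After 3 (read(1)): returned 'E', offset=8
After 4 (read(5)): returned 'SH6I9', offset=13
After 5 (seek(17, SET)): offset=17

Answer: 17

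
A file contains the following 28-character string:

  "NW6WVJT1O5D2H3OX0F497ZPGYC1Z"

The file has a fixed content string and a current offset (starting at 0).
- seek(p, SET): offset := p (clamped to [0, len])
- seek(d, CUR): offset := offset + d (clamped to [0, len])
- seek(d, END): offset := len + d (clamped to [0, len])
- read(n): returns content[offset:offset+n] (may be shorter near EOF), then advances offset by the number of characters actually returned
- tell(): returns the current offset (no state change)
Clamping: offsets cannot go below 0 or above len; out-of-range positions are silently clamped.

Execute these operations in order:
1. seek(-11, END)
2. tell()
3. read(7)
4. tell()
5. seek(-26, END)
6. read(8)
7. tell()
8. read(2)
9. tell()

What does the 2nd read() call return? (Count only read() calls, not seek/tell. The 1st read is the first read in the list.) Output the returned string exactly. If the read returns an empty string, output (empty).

Answer: 6WVJT1O5

Derivation:
After 1 (seek(-11, END)): offset=17
After 2 (tell()): offset=17
After 3 (read(7)): returned 'F497ZPG', offset=24
After 4 (tell()): offset=24
After 5 (seek(-26, END)): offset=2
After 6 (read(8)): returned '6WVJT1O5', offset=10
After 7 (tell()): offset=10
After 8 (read(2)): returned 'D2', offset=12
After 9 (tell()): offset=12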